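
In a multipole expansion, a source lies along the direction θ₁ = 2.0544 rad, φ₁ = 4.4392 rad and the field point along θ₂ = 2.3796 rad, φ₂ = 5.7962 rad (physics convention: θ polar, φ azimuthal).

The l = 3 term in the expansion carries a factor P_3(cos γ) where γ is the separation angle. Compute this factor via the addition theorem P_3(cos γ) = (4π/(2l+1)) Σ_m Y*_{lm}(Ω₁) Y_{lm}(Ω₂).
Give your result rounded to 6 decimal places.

Expand P_3 via completeness: Σ_{m} conj(Y_{3,m}) at Ω₁ times Y_{3,m} at Ω₂ —
  m=-3: Y*=0.21160 + 0.19761j  Y=0.01505 + 0.13645j  product -0.02378 + 0.03185j
  m=-2: Y*=0.31823 - 0.19353j  Y=-0.19805 - 0.29147j  product -0.11943 - 0.05443j
  m=-1: Y*=-0.00625 - 0.02232j  Y=0.31883 + 0.16883j  product 0.00177 - 0.00817j
  m=+0: Y*=0.33298 + 0.00000j  Y=0.10341 + 0.00000j  product 0.03443 + 0.00000j
  m=+1: Y*=0.00625 - 0.02232j  Y=-0.31883 + 0.16883j  product 0.00177 + 0.00817j
  m=+2: Y*=0.31823 + 0.19353j  Y=-0.19805 + 0.29147j  product -0.11943 + 0.05443j
  m=+3: Y*=-0.21160 + 0.19761j  Y=-0.01505 + 0.13645j  product -0.02378 - 0.03185j
Total Σ_m = -0.24844 + 0.00000j. Multiply by 1.795196: -0.44600 + 0.00000j. P_3(cos γ) = -0.446004

-0.446004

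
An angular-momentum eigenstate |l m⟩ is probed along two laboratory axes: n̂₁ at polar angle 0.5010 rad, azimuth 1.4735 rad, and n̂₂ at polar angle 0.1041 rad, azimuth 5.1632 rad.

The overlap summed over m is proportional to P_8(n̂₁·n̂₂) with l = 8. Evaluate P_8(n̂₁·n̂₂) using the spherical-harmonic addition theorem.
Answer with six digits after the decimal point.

-0.170694

Term-by-term m-sum for l=8 (normalisation 4π/17 = 0.739198):
  m=-8: 0.00104 - 0.00102j × -0.00000 + 0.00000j = -0.00000 + 0.00000j  (running Σ = -0.00000 + 0.00000j)
  m=-7: -0.00671 - 0.00828j × 0.00000 + 0.00000j = 0.00000 - 0.00000j  (running Σ = 0.00000 - 0.00000j)
  m=-6: -0.04064 + 0.02685j × 0.00001 + 0.00000j = -0.00000 + 0.00000j  (running Σ = -0.00000 + 0.00000j)
  m=-5: 0.07278 + 0.13762j × 0.00009 - 0.00007j = 0.00002 + 0.00001j  (running Σ = 0.00002 + 0.00001j)
  m=-4: 0.32427 - 0.13298j × -0.00035 - 0.00149j = -0.00031 - 0.00044j  (running Σ = -0.00030 - 0.00043j)
  m=-3: -0.14851 - 0.49425j × -0.01470 - 0.00326j = 0.00057 + 0.00775j  (running Σ = 0.00027 + 0.00732j)
  m=-2: -0.35504 + 0.06997j × -0.06510 + 0.08231j = 0.01735 - 0.03378j  (running Σ = 0.01763 - 0.02646j)
  m=-1: -0.01799 - 0.18431j × 0.20287 + 0.41910j = 0.07359 - 0.04493j  (running Σ = 0.09122 - 0.07139j)
  m=0: -0.43651 + 0.00000j × 0.94696 + 0.00000j = -0.41336 + 0.00000j  (running Σ = -0.32214 - 0.07139j)
  m=1: 0.01799 - 0.18431j × -0.20287 + 0.41910j = 0.07359 + 0.04493j  (running Σ = -0.24855 - 0.02646j)
  m=2: -0.35504 - 0.06997j × -0.06510 - 0.08231j = 0.01735 + 0.03378j  (running Σ = -0.23119 + 0.00732j)
  m=3: 0.14851 - 0.49425j × 0.01470 - 0.00326j = 0.00057 - 0.00775j  (running Σ = -0.23062 - 0.00043j)
  m=4: 0.32427 + 0.13298j × -0.00035 + 0.00149j = -0.00031 + 0.00044j  (running Σ = -0.23093 + 0.00001j)
  m=5: -0.07278 + 0.13762j × -0.00009 - 0.00007j = 0.00002 - 0.00001j  (running Σ = -0.23092 + 0.00000j)
  m=6: -0.04064 - 0.02685j × 0.00001 - 0.00000j = -0.00000 - 0.00000j  (running Σ = -0.23092 - 0.00000j)
  m=7: 0.00671 - 0.00828j × -0.00000 + 0.00000j = 0.00000 + 0.00000j  (running Σ = -0.23092 + 0.00000j)
  m=8: 0.00104 + 0.00102j × -0.00000 - 0.00000j = -0.00000 - 0.00000j  (running Σ = -0.23092 + 0.00000j)
Accumulated sum -0.23092 + 0.00000j; after 4π/(2l+1) scaling, -0.17069 + 0.00000j ⇒ P_8 = -0.170694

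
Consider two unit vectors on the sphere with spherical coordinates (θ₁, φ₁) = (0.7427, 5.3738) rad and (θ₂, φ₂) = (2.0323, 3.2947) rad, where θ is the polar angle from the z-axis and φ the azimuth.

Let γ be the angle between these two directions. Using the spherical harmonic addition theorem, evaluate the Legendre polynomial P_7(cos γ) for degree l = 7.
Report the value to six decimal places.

-0.309703

Addition theorem: P_7(cos γ) = (4π/15) Σ_m Y*_{lm}(Ω₁) Y_{lm}(Ω₂), m = −7…7:
  [-7]  conj(Y_{7,-7})(Ω₁) = +0.032241-0.002666i ; Y_{7,-7}(Ω₂) = -0.110416+0.202574i ; Δ = -0.003020+0.006826i
  [-6]  conj(Y_{7,-6})(Ω₁) = +0.089287+0.097018i ; Y_{7,-6}(Ω₂) = -0.260548+0.341208i ; Δ = -0.056367+0.005187i
  [-5]  conj(Y_{7,-5})(Ω₁) = -0.051761+0.309964i ; Y_{7,-5}(Ω₂) = -0.240218+0.230860i ; Δ = -0.059125-0.086408i
  [-4]  conj(Y_{7,-4})(Ω₁) = -0.403224+0.218166i ; Y_{7,-4}(Ω₂) = +0.072571-0.050984i ; Δ = -0.018139+0.036391i
  [-3]  conj(Y_{7,-3})(Ω₁) = -0.291228-0.127769i ; Y_{7,-3}(Ω₂) = +0.317809-0.157190i ; Δ = -0.112639+0.005172i
  [-2]  conj(Y_{7,-2})(Ω₁) = +0.033413+0.131970i ; Y_{7,-2}(Ω₂) = +0.063332-0.020023i ; Δ = +0.004759+0.007689i
  [-1]  conj(Y_{7,-1})(Ω₁) = -0.237544+0.305182i ; Y_{7,-1}(Ω₂) = -0.319412+0.049290i ; Δ = +0.060832-0.109188i
  [+0]  conj(Y_{7,0})(Ω₁) = +0.021096-0.000000i ; Y_{7,0}(Ω₂) = -0.108182+0.000000i ; Δ = -0.002282+0.000000i
  [+1]  conj(Y_{7,1})(Ω₁) = +0.237544+0.305182i ; Y_{7,1}(Ω₂) = +0.319412+0.049290i ; Δ = +0.060832+0.109188i
  [+2]  conj(Y_{7,2})(Ω₁) = +0.033413-0.131970i ; Y_{7,2}(Ω₂) = +0.063332+0.020023i ; Δ = +0.004759-0.007689i
  [+3]  conj(Y_{7,3})(Ω₁) = +0.291228-0.127769i ; Y_{7,3}(Ω₂) = -0.317809-0.157190i ; Δ = -0.112639-0.005172i
  [+4]  conj(Y_{7,4})(Ω₁) = -0.403224-0.218166i ; Y_{7,4}(Ω₂) = +0.072571+0.050984i ; Δ = -0.018139-0.036391i
  [+5]  conj(Y_{7,5})(Ω₁) = +0.051761+0.309964i ; Y_{7,5}(Ω₂) = +0.240218+0.230860i ; Δ = -0.059125+0.086408i
  [+6]  conj(Y_{7,6})(Ω₁) = +0.089287-0.097018i ; Y_{7,6}(Ω₂) = -0.260548-0.341208i ; Δ = -0.056367-0.005187i
  [+7]  conj(Y_{7,7})(Ω₁) = -0.032241-0.002666i ; Y_{7,7}(Ω₂) = +0.110416+0.202574i ; Δ = -0.003020-0.006826i
Σ over m = -0.369680-0.000000i; ×(4π/15) → -0.309703-0.000000i. Real part: -0.309703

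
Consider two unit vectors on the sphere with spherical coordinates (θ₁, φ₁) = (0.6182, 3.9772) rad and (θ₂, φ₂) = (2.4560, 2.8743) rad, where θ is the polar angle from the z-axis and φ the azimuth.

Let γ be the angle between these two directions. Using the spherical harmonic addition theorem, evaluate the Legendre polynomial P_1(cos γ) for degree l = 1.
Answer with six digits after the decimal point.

-0.465291

Term-by-term m-sum for l=1 (normalisation 4π/3 = 4.188790):
  m=-1: -0.13430 - 0.14852j × -0.21098 - 0.05777j = 0.01975 + 0.03909j  (running Σ = 0.01975 + 0.03909j)
  m=0: 0.39817 + 0.00000j × -0.37820 + 0.00000j = -0.15059 + 0.00000j  (running Σ = -0.13083 + 0.03909j)
  m=1: 0.13430 - 0.14852j × 0.21098 - 0.05777j = 0.01975 - 0.03909j  (running Σ = -0.11108 + 0.00000j)
Σ over m = -0.11108 + 0.00000j; ×(4π/3) → -0.46529 + 0.00000j. Real part: -0.465291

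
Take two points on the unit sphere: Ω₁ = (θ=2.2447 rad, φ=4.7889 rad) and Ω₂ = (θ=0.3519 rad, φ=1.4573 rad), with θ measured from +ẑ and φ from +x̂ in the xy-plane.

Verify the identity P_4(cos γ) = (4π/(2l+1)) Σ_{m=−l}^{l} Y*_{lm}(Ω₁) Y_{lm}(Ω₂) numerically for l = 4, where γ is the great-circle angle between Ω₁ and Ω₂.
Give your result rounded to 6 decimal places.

Addition theorem: P_4(cos γ) = (4π/9) Σ_m Y*_{lm}(Ω₁) Y_{lm}(Ω₂), m = −4…4:
  [-4]  conj(Y_{4,-4})(Ω₁) = 0.15731 + 0.04971j ; Y_{4,-4}(Ω₂) = 0.00561 + 0.00274j ; Δ = 0.00075 + 0.00071j
  [-3]  conj(Y_{4,-3})(Ω₁) = 0.08479 - 0.36288j ; Y_{4,-3}(Ω₂) = -0.01607 + 0.04535j ; Δ = 0.01510 + 0.00968j
  [-2]  conj(Y_{4,-2})(Ω₁) = -0.34842 - 0.05374j ; Y_{4,-2}(Ω₂) = -0.20014 - 0.04623j ; Δ = 0.06725 + 0.02686j
  [-1]  conj(Y_{4,-1})(Ω₁) = 0.00483 - 0.06303j ; Y_{4,-1}(Ω₂) = 0.05493 - 0.48187j ; Δ = -0.03010 - 0.00579j
  [+0]  conj(Y_{4,0})(Ω₁) = -0.35702 + 0.00000j ; Y_{4,0}(Ω₂) = 0.39583 + 0.00000j ; Δ = -0.14132 + 0.00000j
  [+1]  conj(Y_{4,1})(Ω₁) = -0.00483 - 0.06303j ; Y_{4,1}(Ω₂) = -0.05493 - 0.48187j ; Δ = -0.03010 + 0.00579j
  [+2]  conj(Y_{4,2})(Ω₁) = -0.34842 + 0.05374j ; Y_{4,2}(Ω₂) = -0.20014 + 0.04623j ; Δ = 0.06725 - 0.02686j
  [+3]  conj(Y_{4,3})(Ω₁) = -0.08479 - 0.36288j ; Y_{4,3}(Ω₂) = 0.01607 + 0.04535j ; Δ = 0.01510 - 0.00968j
  [+4]  conj(Y_{4,4})(Ω₁) = 0.15731 - 0.04971j ; Y_{4,4}(Ω₂) = 0.00561 - 0.00274j ; Δ = 0.00075 - 0.00071j
Total Σ_m = -0.03535 + 0.00000j. Multiply by 1.396263: -0.04936 + 0.00000j. P_4(cos γ) = -0.049355

-0.049355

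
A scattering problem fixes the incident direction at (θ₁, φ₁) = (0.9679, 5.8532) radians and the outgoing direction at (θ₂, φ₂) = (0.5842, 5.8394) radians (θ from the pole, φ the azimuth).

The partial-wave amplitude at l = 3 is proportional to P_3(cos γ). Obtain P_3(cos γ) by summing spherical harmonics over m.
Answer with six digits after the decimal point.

Summing Y*_{l m}(θ₁,φ₁)·Y_{l m}(θ₂,φ₂) over m ∈ [−3, 3]; prefactor 4π/(2·3+1) = 1.795196:
  m=-3: Y*=(0.064626, -0.224034)  Y=(0.016601, 0.068000)  product (0.016307, 0.000676)
  m=-2: Y*=(0.256531, -0.297957)  Y=(0.163707, 0.201112)  product (0.101918, 0.002814)
  m=-1: Y*=(0.147026, -0.067426)  Y=(0.399075, 0.189725)  product (0.071467, 0.000986)
  m=+0: Y*=(-0.294631, -0.000000)  Y=(0.149125, 0.000000)  product (-0.043937, -0.000000)
  m=+1: Y*=(-0.147026, -0.067426)  Y=(-0.399075, 0.189725)  product (0.071467, -0.000986)
  m=+2: Y*=(0.256531, 0.297957)  Y=(0.163707, -0.201112)  product (0.101918, -0.002814)
  m=+3: Y*=(-0.064626, -0.224034)  Y=(-0.016601, 0.068000)  product (0.016307, -0.000676)
Total Σ_m = (0.335448, 0.000000). Multiply by 1.795196: (0.602195, 0.000000). P_3(cos γ) = 0.602195

0.602195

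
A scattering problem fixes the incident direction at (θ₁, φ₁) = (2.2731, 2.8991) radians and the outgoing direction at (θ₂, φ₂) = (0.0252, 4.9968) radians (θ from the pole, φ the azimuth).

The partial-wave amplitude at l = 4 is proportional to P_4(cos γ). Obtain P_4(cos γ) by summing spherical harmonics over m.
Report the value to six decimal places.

Term-by-term m-sum for l=4 (normalisation 4π/9 = 1.396263):
  m=-4: Y*=(0.084948, -0.123948)  Y=(0.000000, -0.000000)  product (-0.000000, -0.000000)
  m=-3: Y*=(0.268612, -0.239168)  Y=(-0.000015, -0.000013)  product (-0.000007, 0.000000)
  m=-2: Y*=(0.331282, -0.174574)  Y=(-0.001073, 0.000686)  product (-0.000236, 0.000415)
  m=-1: Y*=(-0.017887, 0.004425)  Y=(0.013360, 0.045701)  product (-0.000441, -0.000758)
  m=+0: Y*=(-0.362222, -0.000000)  Y=(0.843599, 0.000000)  product (-0.305570, -0.000000)
  m=+1: Y*=(0.017887, 0.004425)  Y=(-0.013360, 0.045701)  product (-0.000441, 0.000758)
  m=+2: Y*=(0.331282, 0.174574)  Y=(-0.001073, -0.000686)  product (-0.000236, -0.000415)
  m=+3: Y*=(-0.268612, -0.239168)  Y=(0.000015, -0.000013)  product (-0.000007, -0.000000)
  m=+4: Y*=(0.084948, 0.123948)  Y=(0.000000, 0.000000)  product (-0.000000, 0.000000)
Σ over m = (-0.306938, -0.000000); ×(4π/9) → (-0.428567, -0.000000). Real part: -0.428567

-0.428567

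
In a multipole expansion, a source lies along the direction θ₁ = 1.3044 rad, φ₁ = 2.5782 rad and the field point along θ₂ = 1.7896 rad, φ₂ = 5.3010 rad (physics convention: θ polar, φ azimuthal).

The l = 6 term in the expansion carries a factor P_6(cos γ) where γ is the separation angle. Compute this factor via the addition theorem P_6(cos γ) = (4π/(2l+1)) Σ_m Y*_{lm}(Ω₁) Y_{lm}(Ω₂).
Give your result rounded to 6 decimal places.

-0.127086

Term-by-term m-sum for l=6 (normalisation 4π/13 = 0.966644):
  m=-6: Y*=(-0.378397, 0.092104)  Y=(0.386571, -0.158935)  product (-0.131639, 0.095745)
  m=-5: Y*=(0.348911, 0.117421)  Y=(-0.063501, 0.315632)  product (-0.059218, 0.102671)
  m=-4: Y*=(0.046340, 0.056981)  Y=(0.110155, 0.110541)  product (-0.001194, 0.011399)
  m=-3: Y*=(-0.041033, -0.342077)  Y=(-0.320203, 0.063256)  product (0.034777, 0.106939)
  m=-2: Y*=(-0.011585, 0.024354)  Y=(-0.026799, 0.064539)  product (-0.001261, -0.001400)
  m=-1: Y*=(-0.272399, 0.172070)  Y=(-0.177372, -0.265707)  product (0.094036, 0.041858)
  m=+0: Y*=(0.053453, -0.000000)  Y=(-0.046275, 0.000000)  product (-0.002473, 0.000000)
  m=+1: Y*=(0.272399, 0.172070)  Y=(0.177372, -0.265707)  product (0.094036, -0.041858)
  m=+2: Y*=(-0.011585, -0.024354)  Y=(-0.026799, -0.064539)  product (-0.001261, 0.001400)
  m=+3: Y*=(0.041033, -0.342077)  Y=(0.320203, 0.063256)  product (0.034777, -0.106939)
  m=+4: Y*=(0.046340, -0.056981)  Y=(0.110155, -0.110541)  product (-0.001194, -0.011399)
  m=+5: Y*=(-0.348911, 0.117421)  Y=(0.063501, 0.315632)  product (-0.059218, -0.102671)
  m=+6: Y*=(-0.378397, -0.092104)  Y=(0.386571, 0.158935)  product (-0.131639, -0.095745)
Accumulated sum (-0.131471, 0.000000); after 4π/(2l+1) scaling, (-0.127086, 0.000000) ⇒ P_6 = -0.127086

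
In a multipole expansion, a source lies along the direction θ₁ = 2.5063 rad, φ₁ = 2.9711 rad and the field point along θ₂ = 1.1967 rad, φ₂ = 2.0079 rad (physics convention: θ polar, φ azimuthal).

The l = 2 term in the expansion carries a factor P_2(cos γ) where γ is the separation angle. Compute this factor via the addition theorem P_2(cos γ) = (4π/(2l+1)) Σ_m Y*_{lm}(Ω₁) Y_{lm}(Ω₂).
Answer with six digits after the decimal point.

-0.499325

Expand P_2 via completeness: Σ_{m} conj(Y_{2,m}) at Ω₁ times Y_{2,m} at Ω₂ —
  term(m=-2) = (-0.015850, 0.042677)   from Y*(Ω₁)=(0.128191, -0.045488), Y(Ω₂)=(-0.214739, 0.256720)
  term(m=-1) = (-0.055359, -0.079613)   from Y*(Ω₁)=(0.363648, -0.062607), Y(Ω₂)=(-0.111243, -0.238081)
  term(m=+0) = (-0.056258, 0.000000)   from Y*(Ω₁)=(0.297598, -0.000000), Y(Ω₂)=(-0.189039, 0.000000)
  term(m=+1) = (-0.055359, 0.079613)   from Y*(Ω₁)=(-0.363648, -0.062607), Y(Ω₂)=(0.111243, -0.238081)
  term(m=+2) = (-0.015850, -0.042677)   from Y*(Ω₁)=(0.128191, 0.045488), Y(Ω₂)=(-0.214739, -0.256720)
Total Σ_m = (-0.198675, 0.000000). Multiply by 2.513274: (-0.499325, 0.000000). P_2(cos γ) = -0.499325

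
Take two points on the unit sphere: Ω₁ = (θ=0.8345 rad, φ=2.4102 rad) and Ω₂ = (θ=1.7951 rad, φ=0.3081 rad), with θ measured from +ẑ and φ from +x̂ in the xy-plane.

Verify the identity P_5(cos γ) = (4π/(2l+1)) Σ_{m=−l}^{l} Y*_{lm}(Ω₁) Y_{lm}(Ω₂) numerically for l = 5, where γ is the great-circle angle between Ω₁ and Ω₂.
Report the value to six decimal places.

-0.054864

Expand P_5 via completeness: Σ_{m} conj(Y_{5,m}) at Ω₁ times Y_{5,m} at Ω₂ —
  term(m=-5) = (-0.019761, -0.037492)   from Y*(Ω₁)=(0.090197, -0.051090), Y(Ω₂)=(0.012384, -0.408651)
  term(m=-4) = (0.046133, -0.074505)   from Y*(Ω₁)=(-0.290193, -0.063682), Y(Ω₂)=(-0.097918, 0.278229)
  term(m=-3) = (-0.076535, -0.001769)   from Y*(Ω₁)=(0.251301, 0.349501), Y(Ω₂)=(-0.107131, 0.141954)
  term(m=-2) = (-0.032744, -0.058787)   from Y*(Ω₁)=(0.023773, -0.219245), Y(Ω₂)=(0.249012, -0.176348)
  term(m=-1) = (0.014045, -0.023900)   from Y*(Ω₁)=(0.184162, -0.165272), Y(Ω₂)=(0.106752, -0.033972)
  term(m=+0) = (0.089698, 0.000000)   from Y*(Ω₁)=(-0.294944, -0.000000), Y(Ω₂)=(-0.304118, 0.000000)
  term(m=+1) = (0.014045, 0.023900)   from Y*(Ω₁)=(-0.184162, -0.165272), Y(Ω₂)=(-0.106752, -0.033972)
  term(m=+2) = (-0.032744, 0.058787)   from Y*(Ω₁)=(0.023773, 0.219245), Y(Ω₂)=(0.249012, 0.176348)
  term(m=+3) = (-0.076535, 0.001769)   from Y*(Ω₁)=(-0.251301, 0.349501), Y(Ω₂)=(0.107131, 0.141954)
  term(m=+4) = (0.046133, 0.074505)   from Y*(Ω₁)=(-0.290193, 0.063682), Y(Ω₂)=(-0.097918, -0.278229)
  term(m=+5) = (-0.019761, 0.037492)   from Y*(Ω₁)=(-0.090197, -0.051090), Y(Ω₂)=(-0.012384, -0.408651)
Total Σ_m = (-0.048025, 0.000000). Multiply by 1.142397: (-0.054864, 0.000000). P_5(cos γ) = -0.054864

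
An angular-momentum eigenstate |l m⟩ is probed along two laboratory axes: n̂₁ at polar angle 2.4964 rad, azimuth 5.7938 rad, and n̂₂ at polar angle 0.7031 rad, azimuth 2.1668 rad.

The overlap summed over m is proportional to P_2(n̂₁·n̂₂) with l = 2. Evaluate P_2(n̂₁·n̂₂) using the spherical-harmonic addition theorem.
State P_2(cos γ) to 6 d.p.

Addition theorem: P_2(cos γ) = (4π/5) Σ_m Y*_{lm}(Ω₁) Y_{lm}(Ω₂), m = −2…2:
  term(m=-2) = (0.012737, 0.018618)   from Y*(Ω₁)=(0.077951, -0.115913), Y(Ω₂)=(-0.059719, 0.150043)
  term(m=-1) = (0.125103, 0.065992)   from Y*(Ω₁)=(-0.327618, 0.174489), Y(Ω₂)=(-0.213900, -0.315354)
  term(m=+0) = (0.067888, 0.000000)   from Y*(Ω₁)=(0.288623, -0.000000), Y(Ω₂)=(0.235213, 0.000000)
  term(m=+1) = (0.125103, -0.065992)   from Y*(Ω₁)=(0.327618, 0.174489), Y(Ω₂)=(0.213900, -0.315354)
  term(m=+2) = (0.012737, -0.018618)   from Y*(Ω₁)=(0.077951, 0.115913), Y(Ω₂)=(-0.059719, -0.150043)
Σ over m = (0.343569, -0.000000); ×(4π/5) → (0.863482, -0.000000). Real part: 0.863482

0.863482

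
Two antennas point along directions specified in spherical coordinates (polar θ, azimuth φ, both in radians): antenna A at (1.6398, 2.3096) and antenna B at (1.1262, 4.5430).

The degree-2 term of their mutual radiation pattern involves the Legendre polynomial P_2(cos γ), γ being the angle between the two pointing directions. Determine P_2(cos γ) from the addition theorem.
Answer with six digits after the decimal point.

Expand P_2 via completeness: Σ_{m} conj(Y_{2,m}) at Ω₁ times Y_{2,m} at Ω₂ —
  m=-2: -0.03577 - 0.38277j × -0.29693 - 0.10463j = -0.02943 + 0.11740j  (running Σ = -0.02943 + 0.11740j)
  m=-1: 0.03578 - 0.03928j × -0.05057 + 0.29567j = 0.00981 + 0.01257j  (running Σ = -0.01962 + 0.12996j)
  m=0: -0.31089 + 0.00000j × -0.14037 + 0.00000j = 0.04364 + 0.00000j  (running Σ = 0.02402 + 0.12996j)
  m=1: -0.03578 - 0.03928j × 0.05057 + 0.29567j = 0.00981 - 0.01257j  (running Σ = 0.03383 + 0.11740j)
  m=2: -0.03577 + 0.38277j × -0.29693 + 0.10463j = -0.02943 - 0.11740j  (running Σ = 0.00440 - 0.00000j)
Accumulated sum 0.00440 - 0.00000j; after 4π/(2l+1) scaling, 0.01106 - 0.00000j ⇒ P_2 = 0.011059

0.011059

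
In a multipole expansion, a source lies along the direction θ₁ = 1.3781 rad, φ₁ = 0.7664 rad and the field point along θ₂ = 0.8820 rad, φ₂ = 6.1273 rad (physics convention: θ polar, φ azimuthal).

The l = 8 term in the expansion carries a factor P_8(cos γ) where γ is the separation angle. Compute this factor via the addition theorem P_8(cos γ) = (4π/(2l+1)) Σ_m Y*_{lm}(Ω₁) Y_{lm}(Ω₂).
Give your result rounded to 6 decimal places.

0.158439

Term-by-term m-sum for l=8 (normalisation 4π/17 = 0.739198):
  m=-8: 0.43876 - 0.06720j × 0.02069 + 0.06166j = 0.01322 + 0.02566j  (running Σ = 0.01322 + 0.02566j)
  m=-7: 0.21032 - 0.27528j × 0.09883 + 0.19002j = 0.07309 + 0.01276j  (running Σ = 0.08632 + 0.03842j)
  m=-6: 0.01722 + 0.15040j × 0.23935 + 0.32452j = -0.04469 + 0.04159j  (running Σ = 0.04163 + 0.08001j)
  m=-5: 0.26790 + 0.22129j × 0.30850 + 0.30484j = 0.01519 + 0.14994j  (running Σ = 0.05682 + 0.22995j)
  m=-4: -0.04191 + 0.00319j × 0.10780 + 0.07753j = -0.00477 - 0.00291j  (running Σ = 0.05205 + 0.22704j)
  m=-3: -0.22098 + 0.24772j × -0.25962 - 0.13111j = 0.08985 - 0.03534j  (running Σ = 0.14190 + 0.19170j)
  m=-2: 0.00029 + 0.00775j × -0.28883 - 0.09308j = 0.00064 - 0.00227j  (running Σ = 0.14254 + 0.18943j)
  m=-1: -0.23169 - 0.22305j × 0.16100 + 0.02530j = -0.03166 - 0.04177j  (running Σ = 0.11088 + 0.14766j)
  m=0: -0.02244 + 0.00000j × 0.33084 + 0.00000j = -0.00742 + 0.00000j  (running Σ = 0.10346 + 0.14766j)
  m=1: 0.23169 - 0.22305j × -0.16100 + 0.02530j = -0.03166 + 0.04177j  (running Σ = 0.07180 + 0.18943j)
  m=2: 0.00029 - 0.00775j × -0.28883 + 0.09308j = 0.00064 + 0.00227j  (running Σ = 0.07244 + 0.19170j)
  m=3: 0.22098 + 0.24772j × 0.25962 - 0.13111j = 0.08985 + 0.03534j  (running Σ = 0.16229 + 0.22704j)
  m=4: -0.04191 - 0.00319j × 0.10780 - 0.07753j = -0.00477 + 0.00291j  (running Σ = 0.15752 + 0.22995j)
  m=5: -0.26790 + 0.22129j × -0.30850 + 0.30484j = 0.01519 - 0.14994j  (running Σ = 0.17271 + 0.08001j)
  m=6: 0.01722 - 0.15040j × 0.23935 - 0.32452j = -0.04469 - 0.04159j  (running Σ = 0.12802 + 0.03842j)
  m=7: -0.21032 - 0.27528j × -0.09883 + 0.19002j = 0.07309 - 0.01276j  (running Σ = 0.20112 + 0.02566j)
  m=8: 0.43876 + 0.06720j × 0.02069 - 0.06166j = 0.01322 - 0.02566j  (running Σ = 0.21434 - 0.00000j)
Total Σ_m = 0.21434 - 0.00000j. Multiply by 0.739198: 0.15844 - 0.00000j. P_8(cos γ) = 0.158439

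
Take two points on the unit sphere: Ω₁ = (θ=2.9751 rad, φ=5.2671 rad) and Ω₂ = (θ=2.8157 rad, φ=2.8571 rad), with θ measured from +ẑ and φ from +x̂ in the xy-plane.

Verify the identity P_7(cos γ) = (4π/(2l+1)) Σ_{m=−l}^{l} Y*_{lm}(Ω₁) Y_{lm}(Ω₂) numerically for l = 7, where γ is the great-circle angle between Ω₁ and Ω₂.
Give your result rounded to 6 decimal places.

Term-by-term m-sum for l=7 (normalisation 4π/15 = 0.837758):
  term(m=-7) = (-0.000000, -0.000000)   from Y*(Ω₁)=(0.000001, -0.000001), Y(Ω₂)=(0.000070, -0.000157)
  term(m=-6) = (-0.000000, 0.000000)   from Y*(Ω₁)=(-0.000038, -0.000007), Y(Ω₂)=(0.000259, -0.001891)
  term(m=-5) = (0.000006, -0.000003)   from Y*(Ω₁)=(0.000192, 0.000498), Y(Ω₂)=(-0.001946, -0.013021)
  term(m=-4) = (-0.000326, -0.000071)   from Y*(Ω₁)=(0.003178, -0.004197), Y(Ω₂)=(-0.026554, -0.057471)
  term(m=-3) = (0.004664, 0.006478)   from Y*(Ω₁)=(-0.037134, -0.003476), Y(Ω₂)=(-0.140694, -0.161284)
  term(m=-2) = (0.009415, -0.087150)   from Y*(Ω₁)=(0.081637, 0.164207), Y(Ω₂)=(-0.402693, -0.257538)
  term(m=-1) = (-0.234220, 0.210280)   from Y*(Ω₁)=(0.293954, -0.474421), Y(Ω₂)=(-0.541315, -0.158294)
  term(m=+0) = (-0.016530, -0.000000)   from Y*(Ω₁)=(-0.707529, -0.000000), Y(Ω₂)=(0.023364, 0.000000)
  term(m=+1) = (-0.234220, -0.210280)   from Y*(Ω₁)=(-0.293954, -0.474421), Y(Ω₂)=(0.541315, -0.158294)
  term(m=+2) = (0.009415, 0.087150)   from Y*(Ω₁)=(0.081637, -0.164207), Y(Ω₂)=(-0.402693, 0.257538)
  term(m=+3) = (0.004664, -0.006478)   from Y*(Ω₁)=(0.037134, -0.003476), Y(Ω₂)=(0.140694, -0.161284)
  term(m=+4) = (-0.000326, 0.000071)   from Y*(Ω₁)=(0.003178, 0.004197), Y(Ω₂)=(-0.026554, 0.057471)
  term(m=+5) = (0.000006, 0.000003)   from Y*(Ω₁)=(-0.000192, 0.000498), Y(Ω₂)=(0.001946, -0.013021)
  term(m=+6) = (-0.000000, -0.000000)   from Y*(Ω₁)=(-0.000038, 0.000007), Y(Ω₂)=(0.000259, 0.001891)
  term(m=+7) = (-0.000000, 0.000000)   from Y*(Ω₁)=(-0.000001, -0.000001), Y(Ω₂)=(-0.000070, -0.000157)
Total Σ_m = (-0.457452, -0.000000). Multiply by 0.837758: (-0.383234, -0.000000). P_7(cos γ) = -0.383234

-0.383234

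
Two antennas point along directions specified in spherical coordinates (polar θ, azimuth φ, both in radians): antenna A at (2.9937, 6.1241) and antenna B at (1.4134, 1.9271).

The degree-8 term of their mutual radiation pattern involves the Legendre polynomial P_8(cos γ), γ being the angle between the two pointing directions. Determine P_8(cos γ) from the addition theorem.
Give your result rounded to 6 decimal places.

-0.101999

Addition theorem: P_8(cos γ) = (4π/17) Σ_m Y*_{lm}(Ω₁) Y_{lm}(Ω₂), m = −8…8:
  m=-8: 0.00000 - 0.00000j × -0.44697 - 0.13395j = -0.00000 + 0.00000j  (running Σ = -0.00000 + 0.00000j)
  m=-7: -0.00000 + 0.00000j × 0.17867 - 0.23627j = 0.00000 + 0.00000j  (running Σ = 0.00000 + 0.00000j)
  m=-6: 0.00003 - 0.00004j × -0.11849 - 0.18607j = -0.00001 - 0.00000j  (running Σ = -0.00001 + 0.00000j)
  m=-5: -0.00046 + 0.00047j × 0.30821 - 0.06592j = -0.00011 + 0.00017j  (running Σ = -0.00012 + 0.00017j)
  m=-4: 0.00485 - 0.00358j × 0.01870 - 0.12752j = -0.00037 - 0.00068j  (running Σ = -0.00049 - 0.00051j)
  m=-3: -0.03656 + 0.01891j × 0.27575 + 0.15132j = -0.01294 - 0.00032j  (running Σ = -0.01343 - 0.00083j)
  m=-2: 0.18833 - 0.06203j × 0.06509 - 0.05624j = 0.00877 - 0.01463j  (running Σ = -0.00466 - 0.01546j)
  m=-1: -0.58882 + 0.09447j × 0.10881 + 0.29236j = -0.09169 - 0.16187j  (running Σ = -0.09635 - 0.17732j)
  m=0: 0.74797 + 0.00000j × 0.07315 + 0.00000j = 0.05471 + 0.00000j  (running Σ = -0.04164 - 0.17732j)
  m=1: 0.58882 + 0.09447j × -0.10881 + 0.29236j = -0.09169 + 0.16187j  (running Σ = -0.13333 - 0.01546j)
  m=2: 0.18833 + 0.06203j × 0.06509 + 0.05624j = 0.00877 + 0.01463j  (running Σ = -0.12456 - 0.00083j)
  m=3: 0.03656 + 0.01891j × -0.27575 + 0.15132j = -0.01294 + 0.00032j  (running Σ = -0.13750 - 0.00051j)
  m=4: 0.00485 + 0.00358j × 0.01870 + 0.12752j = -0.00037 + 0.00068j  (running Σ = -0.13786 + 0.00017j)
  m=5: 0.00046 + 0.00047j × -0.30821 - 0.06592j = -0.00011 - 0.00017j  (running Σ = -0.13797 + 0.00000j)
  m=6: 0.00003 + 0.00004j × -0.11849 + 0.18607j = -0.00001 + 0.00000j  (running Σ = -0.13799 + 0.00000j)
  m=7: 0.00000 + 0.00000j × -0.17867 - 0.23627j = 0.00000 - 0.00000j  (running Σ = -0.13799 + 0.00000j)
  m=8: 0.00000 + 0.00000j × -0.44697 + 0.13395j = -0.00000 - 0.00000j  (running Σ = -0.13799 + 0.00000j)
Accumulated sum -0.13799 + 0.00000j; after 4π/(2l+1) scaling, -0.10200 + 0.00000j ⇒ P_8 = -0.101999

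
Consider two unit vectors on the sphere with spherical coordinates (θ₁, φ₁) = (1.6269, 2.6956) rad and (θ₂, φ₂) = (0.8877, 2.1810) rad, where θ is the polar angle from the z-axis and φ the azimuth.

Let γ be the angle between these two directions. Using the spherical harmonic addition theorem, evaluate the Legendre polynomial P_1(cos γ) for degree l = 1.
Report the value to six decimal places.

Expand P_1 via completeness: Σ_{m} conj(Y_{1,m}) at Ω₁ times Y_{1,m} at Ω₂ —
  m=-1: Y*=-0.31121 + 0.14880j  Y=-0.15356 - 0.21961j  product 0.08047 + 0.04550j
  m=+0: Y*=-0.02740 + 0.00000j  Y=0.30840 + 0.00000j  product -0.00845 + 0.00000j
  m=+1: Y*=0.31121 + 0.14880j  Y=0.15356 - 0.21961j  product 0.08047 - 0.04550j
Accumulated sum 0.15248 + 0.00000j; after 4π/(2l+1) scaling, 0.63871 + 0.00000j ⇒ P_1 = 0.638715

0.638715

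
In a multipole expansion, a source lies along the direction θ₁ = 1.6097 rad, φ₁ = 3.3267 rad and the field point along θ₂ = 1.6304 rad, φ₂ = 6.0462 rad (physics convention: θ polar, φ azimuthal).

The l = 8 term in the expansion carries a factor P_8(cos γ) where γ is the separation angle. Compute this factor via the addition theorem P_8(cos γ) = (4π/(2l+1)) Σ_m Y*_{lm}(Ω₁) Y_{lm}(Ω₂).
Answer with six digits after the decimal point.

Summing Y*_{l m}(θ₁,φ₁)·Y_{l m}(θ₂,φ₂) over m ∈ [−8, 8]; prefactor 4π/(2·8+1) = 0.739198:
  term(m=-8) = -0.25317 - 0.06065j   from Y*(Ω₁)=0.04601 + 0.51025j, Y(Ω₂)=-0.16230 + 0.48154j
  term(m=-7) = 0.00951 - 0.00180j   from Y*(Ω₁)=0.02166 + 0.07677j, Y(Ω₂)=0.01067 - 0.12082j
  term(m=-6) = -0.10591 + 0.07387j   from Y*(Ω₁)=-0.16263 - 0.32812j, Y(Ω₂)=-0.05230 - 0.34870j
  term(m=-5) = 0.00682 - 0.01139j   from Y*(Ω₁)=-0.05642 - 0.07495j, Y(Ω₂)=0.05325 + 0.13107j
  term(m=-4) = -0.01160 + 0.09821j   from Y*(Ω₁)=0.23921 + 0.21861j, Y(Ω₂)=0.17803 + 0.24787j
  term(m=-3) = -0.00453 - 0.01441j   from Y*(Ω₁)=0.08528 + 0.05291j, Y(Ω₂)=-0.11405 - 0.09822j
  term(m=-2) = 0.05782 + 0.06505j   from Y*(Ω₁)=-0.28535 - 0.11075j, Y(Ω₂)=-0.25300 - 0.12978j
  term(m=-1) = -0.01451 - 0.00652j   from Y*(Ω₁)=-0.10138 - 0.01898j, Y(Ω₂)=0.14995 + 0.03622j
  term(m=+0) = 0.08370 + 0.00000j   from Y*(Ω₁)=0.30086 + 0.00000j, Y(Ω₂)=0.27820 + 0.00000j
  term(m=+1) = -0.01451 + 0.00652j   from Y*(Ω₁)=0.10138 - 0.01898j, Y(Ω₂)=-0.14995 + 0.03622j
  term(m=+2) = 0.05782 - 0.06505j   from Y*(Ω₁)=-0.28535 + 0.11075j, Y(Ω₂)=-0.25300 + 0.12978j
  term(m=+3) = -0.00453 + 0.01441j   from Y*(Ω₁)=-0.08528 + 0.05291j, Y(Ω₂)=0.11405 - 0.09822j
  term(m=+4) = -0.01160 - 0.09821j   from Y*(Ω₁)=0.23921 - 0.21861j, Y(Ω₂)=0.17803 - 0.24787j
  term(m=+5) = 0.00682 + 0.01139j   from Y*(Ω₁)=0.05642 - 0.07495j, Y(Ω₂)=-0.05325 + 0.13107j
  term(m=+6) = -0.10591 - 0.07387j   from Y*(Ω₁)=-0.16263 + 0.32812j, Y(Ω₂)=-0.05230 + 0.34870j
  term(m=+7) = 0.00951 + 0.00180j   from Y*(Ω₁)=-0.02166 + 0.07677j, Y(Ω₂)=-0.01067 - 0.12082j
  term(m=+8) = -0.25317 + 0.06065j   from Y*(Ω₁)=0.04601 - 0.51025j, Y(Ω₂)=-0.16230 - 0.48154j
Total Σ_m = -0.54745 - 0.00000j. Multiply by 0.739198: -0.40468 - 0.00000j. P_8(cos γ) = -0.404677

-0.404677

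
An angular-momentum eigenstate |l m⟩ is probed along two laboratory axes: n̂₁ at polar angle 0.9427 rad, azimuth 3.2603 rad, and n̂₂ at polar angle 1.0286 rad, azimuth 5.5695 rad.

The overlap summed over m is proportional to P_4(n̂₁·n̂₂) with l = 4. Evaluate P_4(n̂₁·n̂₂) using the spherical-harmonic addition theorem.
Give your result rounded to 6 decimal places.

Addition theorem: P_4(cos γ) = (4π/9) Σ_m Y*_{lm}(Ω₁) Y_{lm}(Ω₂), m = −4…4:
  term(m=-4) = -0.04440 - 0.00845j   from Y*(Ω₁)=0.16871 + 0.08673j, Y(Ω₂)=-0.22850 + 0.06741j
  term(m=-3) = 0.12645 - 0.09502j   from Y*(Ω₁)=-0.36519 - 0.13584j, Y(Ω₂)=-0.21914 + 0.34170j
  term(m=-2) = -0.00618 + 0.06552j   from Y*(Ω₁)=0.30164 + 0.07299j, Y(Ω₂)=0.03031 + 0.20987j
  term(m=-1) = -0.02097 - 0.02304j   from Y*(Ω₁)=0.13022 + 0.01553j, Y(Ω₂)=-0.17959 - 0.15551j
  term(m=+0) = 0.08936 + 0.00000j   from Y*(Ω₁)=-0.33701 + 0.00000j, Y(Ω₂)=-0.26517 + 0.00000j
  term(m=+1) = -0.02097 + 0.02304j   from Y*(Ω₁)=-0.13022 + 0.01553j, Y(Ω₂)=0.17959 - 0.15551j
  term(m=+2) = -0.00618 - 0.06552j   from Y*(Ω₁)=0.30164 - 0.07299j, Y(Ω₂)=0.03031 - 0.20987j
  term(m=+3) = 0.12645 + 0.09502j   from Y*(Ω₁)=0.36519 - 0.13584j, Y(Ω₂)=0.21914 + 0.34170j
  term(m=+4) = -0.04440 + 0.00845j   from Y*(Ω₁)=0.16871 - 0.08673j, Y(Ω₂)=-0.22850 - 0.06741j
Total Σ_m = 0.19917 - 0.00000j. Multiply by 1.396263: 0.27809 - 0.00000j. P_4(cos γ) = 0.278094

0.278094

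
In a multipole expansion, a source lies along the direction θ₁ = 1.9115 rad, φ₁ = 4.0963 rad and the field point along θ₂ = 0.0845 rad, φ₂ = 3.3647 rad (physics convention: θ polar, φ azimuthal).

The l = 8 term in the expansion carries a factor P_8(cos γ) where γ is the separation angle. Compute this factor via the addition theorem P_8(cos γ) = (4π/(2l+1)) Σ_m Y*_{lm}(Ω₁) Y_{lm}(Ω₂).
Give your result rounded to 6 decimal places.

-0.198134

Summing Y*_{l m}(θ₁,φ₁)·Y_{l m}(θ₂,φ₂) over m ∈ [−8, 8]; prefactor 4π/(2·8+1) = 0.739198:
  term(m=-8) = +0.000000-0.000000i   from Y*(Ω₁)=+0.068897+0.313510i, Y(Ω₂)=-0.000000-0.000000i
  term(m=-7) = -0.000000+0.000000i   from Y*(Ω₁)=+0.419310+0.177166i, Y(Ω₂)=-0.000000+0.000000i
  term(m=-6) = -0.000000-0.000000i   from Y*(Ω₁)=+0.151356-0.093829i, Y(Ω₂)=+0.000000-0.000002i
  term(m=-5) = -0.000010-0.000005i   from Y*(Ω₁)=-0.016366+0.267313i, Y(Ω₂)=-0.000018+0.000037i
  term(m=-4) = +0.000192-0.000042i   from Y*(Ω₁)=+0.227334+0.182799i, Y(Ω₂)=+0.000423-0.000525i
  term(m=-3) = +0.000681-0.000946i   from Y*(Ω₁)=-0.137057+0.039036i, Y(Ω₂)=-0.006415+0.005075i
  term(m=-2) = +0.002394+0.022166i   from Y*(Ω₁)=-0.104788+0.297538i, Y(Ω₂)=+0.063756-0.030500i
  term(m=-1) = +0.024703+0.022178i   from Y*(Ω₁)=-0.049064-0.069298i, Y(Ω₂)=-0.381291+0.086509i
  term(m=+0) = -0.323959-0.000000i   from Y*(Ω₁)=-0.318134-0.000000i, Y(Ω₂)=+1.018311+0.000000i
  term(m=+1) = +0.024703-0.022178i   from Y*(Ω₁)=+0.049064-0.069298i, Y(Ω₂)=+0.381291+0.086509i
  term(m=+2) = +0.002394-0.022166i   from Y*(Ω₁)=-0.104788-0.297538i, Y(Ω₂)=+0.063756+0.030500i
  term(m=+3) = +0.000681+0.000946i   from Y*(Ω₁)=+0.137057+0.039036i, Y(Ω₂)=+0.006415+0.005075i
  term(m=+4) = +0.000192+0.000042i   from Y*(Ω₁)=+0.227334-0.182799i, Y(Ω₂)=+0.000423+0.000525i
  term(m=+5) = -0.000010+0.000005i   from Y*(Ω₁)=+0.016366+0.267313i, Y(Ω₂)=+0.000018+0.000037i
  term(m=+6) = -0.000000+0.000000i   from Y*(Ω₁)=+0.151356+0.093829i, Y(Ω₂)=+0.000000+0.000002i
  term(m=+7) = -0.000000-0.000000i   from Y*(Ω₁)=-0.419310+0.177166i, Y(Ω₂)=+0.000000+0.000000i
  term(m=+8) = +0.000000+0.000000i   from Y*(Ω₁)=+0.068897-0.313510i, Y(Ω₂)=-0.000000+0.000000i
Σ over m = -0.268039+0.000000i; ×(4π/17) → -0.198134+0.000000i. Real part: -0.198134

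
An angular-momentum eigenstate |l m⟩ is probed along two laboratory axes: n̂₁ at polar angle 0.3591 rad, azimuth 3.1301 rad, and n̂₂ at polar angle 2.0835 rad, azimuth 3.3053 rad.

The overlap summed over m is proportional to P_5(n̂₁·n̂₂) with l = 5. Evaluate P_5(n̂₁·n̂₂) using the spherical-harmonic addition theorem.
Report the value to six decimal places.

Summing Y*_{l m}(θ₁,φ₁)·Y_{l m}(θ₂,φ₂) over m ∈ [−5, 5]; prefactor 4π/(2·5+1) = 1.142397:
  m=-5: -0.00248 + 0.00014j × -0.15936 + 0.17029j = 0.00037 - 0.00045j  (running Σ = 0.00037 - 0.00045j)
  m=-4: 0.02094 - 0.00096j × -0.32929 + 0.25285j = -0.00665 + 0.00561j  (running Σ = -0.00628 + 0.00517j)
  m=-3: -0.10337 + 0.00357j × -0.23530 + 0.12585j = 0.02387 - 0.01385j  (running Σ = 0.01759 - 0.00868j)
  m=-2: 0.31923 - 0.00734j × 0.16625 - 0.05647j = 0.05266 - 0.01925j  (running Σ = 0.07025 - 0.02793j)
  m=-1: -0.54724 + 0.00629j × 0.31746 - 0.05244j = -0.17339 + 0.03069j  (running Σ = -0.10314 + 0.00277j)
  m=0: 0.22388 + 0.00000j × -0.10349 + 0.00000j = -0.02317 + 0.00000j  (running Σ = -0.12631 + 0.00277j)
  m=1: 0.54724 + 0.00629j × -0.31746 - 0.05244j = -0.17339 - 0.03069j  (running Σ = -0.29971 - 0.02793j)
  m=2: 0.31923 + 0.00734j × 0.16625 + 0.05647j = 0.05266 + 0.01925j  (running Σ = -0.24705 - 0.00868j)
  m=3: 0.10337 + 0.00357j × 0.23530 + 0.12585j = 0.02387 + 0.01385j  (running Σ = -0.22317 + 0.00517j)
  m=4: 0.02094 + 0.00096j × -0.32929 - 0.25285j = -0.00665 - 0.00561j  (running Σ = -0.22982 - 0.00045j)
  m=5: 0.00248 + 0.00014j × 0.15936 + 0.17029j = 0.00037 + 0.00045j  (running Σ = -0.22945 - 0.00000j)
Total Σ_m = -0.22945 - 0.00000j. Multiply by 1.142397: -0.26212 - 0.00000j. P_5(cos γ) = -0.262125

-0.262125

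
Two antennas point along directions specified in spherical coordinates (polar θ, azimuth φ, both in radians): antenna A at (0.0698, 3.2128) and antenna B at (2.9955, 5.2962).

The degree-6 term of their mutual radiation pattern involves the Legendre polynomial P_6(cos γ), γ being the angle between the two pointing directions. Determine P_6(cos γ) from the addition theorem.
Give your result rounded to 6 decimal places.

0.837022

Expand P_6 via completeness: Σ_{m} conj(Y_{6,m}) at Ω₁ times Y_{6,m} at Ω₂ —
  m=-6: +0.000000+0.000000i × +0.000004-0.000002i = +0.000000+0.000000i  (running Σ = +0.000000+0.000000i)
  m=-5: -0.000003-0.000001i × -0.000024+0.000106i = +0.000000-0.000000i  (running Σ = +0.000000-0.000000i)
  m=-4: +0.000081+0.000024i × -0.001083-0.001129i = -0.000000-0.000000i  (running Σ = -0.000000-0.000000i)
  m=-3: -0.001712-0.000371i × +0.015190-0.002774i = -0.000027-0.000001i  (running Σ = -0.000027-0.000001i)
  m=-2: +0.024726+0.003545i × -0.040613+0.095214i = -0.001342+0.002210i  (running Σ = -0.001369+0.002209i)
  m=-1: -0.223736-0.015959i × -0.237176-0.359016i = +0.047335+0.084110i  (running Σ = +0.045966+0.086319i)
  m=0: +0.965727-0.000000i × +0.801440+0.000000i = +0.773972+0.000000i  (running Σ = +0.819938+0.086319i)
  m=1: +0.223736-0.015959i × +0.237176-0.359016i = +0.047335-0.084110i  (running Σ = +0.867274+0.002209i)
  m=2: +0.024726-0.003545i × -0.040613-0.095214i = -0.001342-0.002210i  (running Σ = +0.865932-0.000001i)
  m=3: +0.001712-0.000371i × -0.015190-0.002774i = -0.000027+0.000001i  (running Σ = +0.865905-0.000000i)
  m=4: +0.000081-0.000024i × -0.001083+0.001129i = -0.000000+0.000000i  (running Σ = +0.865905-0.000000i)
  m=5: +0.000003-0.000001i × +0.000024+0.000106i = +0.000000+0.000000i  (running Σ = +0.865905+0.000000i)
  m=6: +0.000000-0.000000i × +0.000004+0.000002i = +0.000000-0.000000i  (running Σ = +0.865905+0.000000i)
Total Σ_m = +0.865905+0.000000i. Multiply by 0.966644: +0.837022+0.000000i. P_6(cos γ) = 0.837022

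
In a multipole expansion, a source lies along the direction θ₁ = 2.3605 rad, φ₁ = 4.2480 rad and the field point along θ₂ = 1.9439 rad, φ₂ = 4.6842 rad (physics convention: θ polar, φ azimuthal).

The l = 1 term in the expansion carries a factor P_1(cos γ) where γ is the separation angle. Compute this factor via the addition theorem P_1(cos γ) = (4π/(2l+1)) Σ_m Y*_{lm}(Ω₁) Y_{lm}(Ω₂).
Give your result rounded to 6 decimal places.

0.853080

Addition theorem: P_1(cos γ) = (4π/3) Σ_m Y*_{lm}(Ω₁) Y_{lm}(Ω₂), m = −1…1:
  m=-1: -0.10894 - 0.21749j × -0.00907 + 0.32160j = 0.07093 - 0.03306j  (running Σ = 0.07093 - 0.03306j)
  m=0: -0.34698 + 0.00000j × -0.17810 + 0.00000j = 0.06180 + 0.00000j  (running Σ = 0.13273 - 0.03306j)
  m=1: 0.10894 - 0.21749j × 0.00907 + 0.32160j = 0.07093 + 0.03306j  (running Σ = 0.20366 + 0.00000j)
Accumulated sum 0.20366 + 0.00000j; after 4π/(2l+1) scaling, 0.85308 + 0.00000j ⇒ P_1 = 0.853080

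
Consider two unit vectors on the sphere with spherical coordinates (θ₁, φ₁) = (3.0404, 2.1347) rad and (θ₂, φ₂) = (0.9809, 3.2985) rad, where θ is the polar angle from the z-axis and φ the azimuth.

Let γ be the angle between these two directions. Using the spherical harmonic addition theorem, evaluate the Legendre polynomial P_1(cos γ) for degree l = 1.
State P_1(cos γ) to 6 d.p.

-0.520198

Term-by-term m-sum for l=1 (normalisation 4π/3 = 4.188790):
  m=-1: Y*=(-0.018655, 0.029498)  Y=(-0.283578, 0.044864)  product (0.003967, -0.009202)
  m=+0: Y*=(-0.486103, -0.000000)  Y=(0.271797, 0.000000)  product (-0.132121, -0.000000)
  m=+1: Y*=(0.018655, 0.029498)  Y=(0.283578, 0.044864)  product (0.003967, 0.009202)
Total Σ_m = (-0.124188, 0.000000). Multiply by 4.188790: (-0.520198, 0.000000). P_1(cos γ) = -0.520198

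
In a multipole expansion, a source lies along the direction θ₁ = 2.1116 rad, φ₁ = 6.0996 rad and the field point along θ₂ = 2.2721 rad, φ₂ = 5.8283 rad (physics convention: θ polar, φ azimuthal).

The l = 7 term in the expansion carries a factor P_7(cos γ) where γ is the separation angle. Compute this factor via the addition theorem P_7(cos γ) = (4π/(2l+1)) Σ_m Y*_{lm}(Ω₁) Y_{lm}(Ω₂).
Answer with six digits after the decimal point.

0.200527

Addition theorem: P_7(cos γ) = (4π/15) Σ_m Y*_{lm}(Ω₁) Y_{lm}(Ω₂), m = −7…7:
  term(m=-7) = (-0.004169, 0.012239)   from Y*(Ω₁)=(0.047963, -0.163285), Y(Ω₂)=(-0.075905, -0.003236)
  term(m=-6) = (-0.005230, 0.091652)   from Y*(Ω₁)=(-0.172937, 0.341054), Y(Ω₂)=(0.219955, -0.096196)
  term(m=-5) = (0.037238, 0.171099)   from Y*(Ω₁)=(0.252429, -0.330084), Y(Ω₂)=(-0.272633, 0.321307)
  term(m=-4) = (0.016514, 0.031291)   from Y*(Ω₁)=(-0.067497, 0.060934), Y(Ω₂)=(0.095790, -0.377119)
  term(m=-3) = (-0.003224, -0.003413)   from Y*(Ω₁)=(-0.264172, 0.162240), Y(Ω₂)=(0.003100, 0.014825)
  term(m=-2) = (0.073781, 0.044488)   from Y*(Ω₁)=(0.227059, -0.087329), Y(Ω₂)=(0.217422, 0.279553)
  term(m=-1) = (-0.037388, -0.010400)   from Y*(Ω₁)=(0.215112, -0.039941), Y(Ω₂)=(-0.159339, -0.077932)
  term(m=+0) = (0.084320, 0.000000)   from Y*(Ω₁)=(-0.274005, -0.000000), Y(Ω₂)=(-0.307733, 0.000000)
  term(m=+1) = (-0.037388, 0.010400)   from Y*(Ω₁)=(-0.215112, -0.039941), Y(Ω₂)=(0.159339, -0.077932)
  term(m=+2) = (0.073781, -0.044488)   from Y*(Ω₁)=(0.227059, 0.087329), Y(Ω₂)=(0.217422, -0.279553)
  term(m=+3) = (-0.003224, 0.003413)   from Y*(Ω₁)=(0.264172, 0.162240), Y(Ω₂)=(-0.003100, 0.014825)
  term(m=+4) = (0.016514, -0.031291)   from Y*(Ω₁)=(-0.067497, -0.060934), Y(Ω₂)=(0.095790, 0.377119)
  term(m=+5) = (0.037238, -0.171099)   from Y*(Ω₁)=(-0.252429, -0.330084), Y(Ω₂)=(0.272633, 0.321307)
  term(m=+6) = (-0.005230, -0.091652)   from Y*(Ω₁)=(-0.172937, -0.341054), Y(Ω₂)=(0.219955, 0.096196)
  term(m=+7) = (-0.004169, -0.012239)   from Y*(Ω₁)=(-0.047963, -0.163285), Y(Ω₂)=(0.075905, -0.003236)
Σ over m = (0.239362, 0.000000); ×(4π/15) → (0.200527, 0.000000). Real part: 0.200527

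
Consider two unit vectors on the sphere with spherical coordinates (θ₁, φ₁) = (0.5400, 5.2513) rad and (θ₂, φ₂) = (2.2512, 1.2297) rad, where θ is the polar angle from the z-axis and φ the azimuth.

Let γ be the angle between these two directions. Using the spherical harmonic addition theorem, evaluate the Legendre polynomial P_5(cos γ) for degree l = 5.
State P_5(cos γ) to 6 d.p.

0.405832

Addition theorem: P_5(cos γ) = (4π/11) Σ_m Y*_{lm}(Ω₁) Y_{lm}(Ω₂), m = −5…5:
  [-5]  conj(Y_{5,-5})(Ω₁) = 0.00721 + 0.01504j ; Y_{5,-5}(Ω₂) = 0.13052 + 0.01769j ; Δ = 0.00067 + 0.00209j
  [-4]  conj(Y_{5,-4})(Ω₁) = -0.04856 + 0.07334j ; Y_{5,-4}(Ω₂) = -0.06909 - 0.32995j ; Δ = 0.02755 + 0.01096j
  [-3]  conj(Y_{5,-3})(Ω₁) = -0.26399 - 0.01214j ; Y_{5,-3}(Ω₂) = -0.35542 + 0.21670j ; Δ = 0.09646 - 0.05289j
  [-2]  conj(Y_{5,-2})(Ω₁) = -0.21948 - 0.40856j ; Y_{5,-2}(Ω₂) = 0.09367 + 0.07609j ; Δ = 0.01053 - 0.05497j
  [-1]  conj(Y_{5,-1})(Ω₁) = 0.17459 - 0.29198j ; Y_{5,-1}(Ω₂) = -0.10422 + 0.29361j ; Δ = 0.06753 + 0.08169j
  [+0]  conj(Y_{5,0})(Ω₁) = -0.24082 + 0.00000j ; Y_{5,0}(Ω₂) = 0.20866 + 0.00000j ; Δ = -0.05025 + 0.00000j
  [+1]  conj(Y_{5,1})(Ω₁) = -0.17459 - 0.29198j ; Y_{5,1}(Ω₂) = 0.10422 + 0.29361j ; Δ = 0.06753 - 0.08169j
  [+2]  conj(Y_{5,2})(Ω₁) = -0.21948 + 0.40856j ; Y_{5,2}(Ω₂) = 0.09367 - 0.07609j ; Δ = 0.01053 + 0.05497j
  [+3]  conj(Y_{5,3})(Ω₁) = 0.26399 - 0.01214j ; Y_{5,3}(Ω₂) = 0.35542 + 0.21670j ; Δ = 0.09646 + 0.05289j
  [+4]  conj(Y_{5,4})(Ω₁) = -0.04856 - 0.07334j ; Y_{5,4}(Ω₂) = -0.06909 + 0.32995j ; Δ = 0.02755 - 0.01096j
  [+5]  conj(Y_{5,5})(Ω₁) = -0.00721 + 0.01504j ; Y_{5,5}(Ω₂) = -0.13052 + 0.01769j ; Δ = 0.00067 - 0.00209j
Total Σ_m = 0.35525 + 0.00000j. Multiply by 1.142397: 0.40583 + 0.00000j. P_5(cos γ) = 0.405832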